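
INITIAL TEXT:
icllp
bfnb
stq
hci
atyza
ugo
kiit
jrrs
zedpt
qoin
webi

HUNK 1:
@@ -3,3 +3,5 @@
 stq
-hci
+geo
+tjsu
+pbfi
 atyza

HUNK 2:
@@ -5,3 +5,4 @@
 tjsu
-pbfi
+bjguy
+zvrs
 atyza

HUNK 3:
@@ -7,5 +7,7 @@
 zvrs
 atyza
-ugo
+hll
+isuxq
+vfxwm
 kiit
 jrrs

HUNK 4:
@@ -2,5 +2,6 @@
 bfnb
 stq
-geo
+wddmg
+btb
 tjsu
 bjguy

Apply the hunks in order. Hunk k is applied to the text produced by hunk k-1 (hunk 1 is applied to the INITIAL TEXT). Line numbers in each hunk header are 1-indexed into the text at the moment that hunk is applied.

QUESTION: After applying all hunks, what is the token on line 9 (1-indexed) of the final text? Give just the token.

Answer: atyza

Derivation:
Hunk 1: at line 3 remove [hci] add [geo,tjsu,pbfi] -> 13 lines: icllp bfnb stq geo tjsu pbfi atyza ugo kiit jrrs zedpt qoin webi
Hunk 2: at line 5 remove [pbfi] add [bjguy,zvrs] -> 14 lines: icllp bfnb stq geo tjsu bjguy zvrs atyza ugo kiit jrrs zedpt qoin webi
Hunk 3: at line 7 remove [ugo] add [hll,isuxq,vfxwm] -> 16 lines: icllp bfnb stq geo tjsu bjguy zvrs atyza hll isuxq vfxwm kiit jrrs zedpt qoin webi
Hunk 4: at line 2 remove [geo] add [wddmg,btb] -> 17 lines: icllp bfnb stq wddmg btb tjsu bjguy zvrs atyza hll isuxq vfxwm kiit jrrs zedpt qoin webi
Final line 9: atyza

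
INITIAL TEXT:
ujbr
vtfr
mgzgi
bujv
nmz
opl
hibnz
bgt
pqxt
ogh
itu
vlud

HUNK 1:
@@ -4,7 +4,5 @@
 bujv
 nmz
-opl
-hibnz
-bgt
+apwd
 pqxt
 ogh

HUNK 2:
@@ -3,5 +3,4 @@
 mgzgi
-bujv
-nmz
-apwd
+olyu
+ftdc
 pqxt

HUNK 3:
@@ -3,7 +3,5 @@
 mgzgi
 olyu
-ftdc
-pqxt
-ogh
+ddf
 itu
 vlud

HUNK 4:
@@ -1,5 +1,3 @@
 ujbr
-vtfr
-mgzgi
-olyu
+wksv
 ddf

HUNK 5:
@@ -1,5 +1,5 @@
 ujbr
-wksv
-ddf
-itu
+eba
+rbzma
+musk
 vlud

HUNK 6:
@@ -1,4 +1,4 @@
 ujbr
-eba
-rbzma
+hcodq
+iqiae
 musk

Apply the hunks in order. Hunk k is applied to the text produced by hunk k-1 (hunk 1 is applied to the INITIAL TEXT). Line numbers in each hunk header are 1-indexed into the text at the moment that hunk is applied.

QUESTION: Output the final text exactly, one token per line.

Answer: ujbr
hcodq
iqiae
musk
vlud

Derivation:
Hunk 1: at line 4 remove [opl,hibnz,bgt] add [apwd] -> 10 lines: ujbr vtfr mgzgi bujv nmz apwd pqxt ogh itu vlud
Hunk 2: at line 3 remove [bujv,nmz,apwd] add [olyu,ftdc] -> 9 lines: ujbr vtfr mgzgi olyu ftdc pqxt ogh itu vlud
Hunk 3: at line 3 remove [ftdc,pqxt,ogh] add [ddf] -> 7 lines: ujbr vtfr mgzgi olyu ddf itu vlud
Hunk 4: at line 1 remove [vtfr,mgzgi,olyu] add [wksv] -> 5 lines: ujbr wksv ddf itu vlud
Hunk 5: at line 1 remove [wksv,ddf,itu] add [eba,rbzma,musk] -> 5 lines: ujbr eba rbzma musk vlud
Hunk 6: at line 1 remove [eba,rbzma] add [hcodq,iqiae] -> 5 lines: ujbr hcodq iqiae musk vlud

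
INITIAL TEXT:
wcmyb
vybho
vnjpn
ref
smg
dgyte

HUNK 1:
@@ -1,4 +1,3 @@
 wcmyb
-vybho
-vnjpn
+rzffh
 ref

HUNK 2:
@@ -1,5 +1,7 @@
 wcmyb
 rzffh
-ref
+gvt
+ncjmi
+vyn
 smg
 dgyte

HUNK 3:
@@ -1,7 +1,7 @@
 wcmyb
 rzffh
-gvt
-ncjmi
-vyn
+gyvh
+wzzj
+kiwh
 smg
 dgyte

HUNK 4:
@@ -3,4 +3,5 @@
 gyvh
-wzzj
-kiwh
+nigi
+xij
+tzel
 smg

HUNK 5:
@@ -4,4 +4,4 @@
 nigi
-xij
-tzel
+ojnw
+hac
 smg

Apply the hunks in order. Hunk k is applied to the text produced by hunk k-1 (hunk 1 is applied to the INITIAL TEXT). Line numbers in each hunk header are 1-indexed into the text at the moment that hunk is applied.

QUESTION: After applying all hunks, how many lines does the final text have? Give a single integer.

Hunk 1: at line 1 remove [vybho,vnjpn] add [rzffh] -> 5 lines: wcmyb rzffh ref smg dgyte
Hunk 2: at line 1 remove [ref] add [gvt,ncjmi,vyn] -> 7 lines: wcmyb rzffh gvt ncjmi vyn smg dgyte
Hunk 3: at line 1 remove [gvt,ncjmi,vyn] add [gyvh,wzzj,kiwh] -> 7 lines: wcmyb rzffh gyvh wzzj kiwh smg dgyte
Hunk 4: at line 3 remove [wzzj,kiwh] add [nigi,xij,tzel] -> 8 lines: wcmyb rzffh gyvh nigi xij tzel smg dgyte
Hunk 5: at line 4 remove [xij,tzel] add [ojnw,hac] -> 8 lines: wcmyb rzffh gyvh nigi ojnw hac smg dgyte
Final line count: 8

Answer: 8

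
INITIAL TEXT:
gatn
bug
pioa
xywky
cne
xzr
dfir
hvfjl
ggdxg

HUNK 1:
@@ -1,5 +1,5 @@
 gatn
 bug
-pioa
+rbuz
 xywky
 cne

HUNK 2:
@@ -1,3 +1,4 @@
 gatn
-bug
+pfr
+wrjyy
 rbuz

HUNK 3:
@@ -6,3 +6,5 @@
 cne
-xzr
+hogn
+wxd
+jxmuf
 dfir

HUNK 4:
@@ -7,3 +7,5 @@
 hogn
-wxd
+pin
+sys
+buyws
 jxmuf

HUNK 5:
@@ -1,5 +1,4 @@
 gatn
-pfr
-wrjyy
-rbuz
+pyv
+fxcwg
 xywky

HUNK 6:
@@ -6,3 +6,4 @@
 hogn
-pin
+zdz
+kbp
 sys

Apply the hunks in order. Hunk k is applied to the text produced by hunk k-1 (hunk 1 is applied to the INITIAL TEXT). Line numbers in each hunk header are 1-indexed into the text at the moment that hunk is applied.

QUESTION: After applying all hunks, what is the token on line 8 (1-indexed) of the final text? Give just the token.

Answer: kbp

Derivation:
Hunk 1: at line 1 remove [pioa] add [rbuz] -> 9 lines: gatn bug rbuz xywky cne xzr dfir hvfjl ggdxg
Hunk 2: at line 1 remove [bug] add [pfr,wrjyy] -> 10 lines: gatn pfr wrjyy rbuz xywky cne xzr dfir hvfjl ggdxg
Hunk 3: at line 6 remove [xzr] add [hogn,wxd,jxmuf] -> 12 lines: gatn pfr wrjyy rbuz xywky cne hogn wxd jxmuf dfir hvfjl ggdxg
Hunk 4: at line 7 remove [wxd] add [pin,sys,buyws] -> 14 lines: gatn pfr wrjyy rbuz xywky cne hogn pin sys buyws jxmuf dfir hvfjl ggdxg
Hunk 5: at line 1 remove [pfr,wrjyy,rbuz] add [pyv,fxcwg] -> 13 lines: gatn pyv fxcwg xywky cne hogn pin sys buyws jxmuf dfir hvfjl ggdxg
Hunk 6: at line 6 remove [pin] add [zdz,kbp] -> 14 lines: gatn pyv fxcwg xywky cne hogn zdz kbp sys buyws jxmuf dfir hvfjl ggdxg
Final line 8: kbp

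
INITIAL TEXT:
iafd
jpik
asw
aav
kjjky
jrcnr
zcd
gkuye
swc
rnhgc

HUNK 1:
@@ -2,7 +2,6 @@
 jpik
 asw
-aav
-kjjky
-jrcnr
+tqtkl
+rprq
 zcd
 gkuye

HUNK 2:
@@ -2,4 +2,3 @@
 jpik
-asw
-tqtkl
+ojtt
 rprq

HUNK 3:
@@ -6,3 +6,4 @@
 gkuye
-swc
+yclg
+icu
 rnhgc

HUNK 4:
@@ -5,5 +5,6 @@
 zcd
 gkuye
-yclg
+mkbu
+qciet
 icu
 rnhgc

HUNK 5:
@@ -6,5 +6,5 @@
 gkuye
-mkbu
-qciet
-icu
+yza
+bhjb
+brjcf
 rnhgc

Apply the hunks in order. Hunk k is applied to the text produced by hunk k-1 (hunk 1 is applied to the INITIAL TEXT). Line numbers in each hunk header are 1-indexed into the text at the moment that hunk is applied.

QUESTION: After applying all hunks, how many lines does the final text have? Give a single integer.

Hunk 1: at line 2 remove [aav,kjjky,jrcnr] add [tqtkl,rprq] -> 9 lines: iafd jpik asw tqtkl rprq zcd gkuye swc rnhgc
Hunk 2: at line 2 remove [asw,tqtkl] add [ojtt] -> 8 lines: iafd jpik ojtt rprq zcd gkuye swc rnhgc
Hunk 3: at line 6 remove [swc] add [yclg,icu] -> 9 lines: iafd jpik ojtt rprq zcd gkuye yclg icu rnhgc
Hunk 4: at line 5 remove [yclg] add [mkbu,qciet] -> 10 lines: iafd jpik ojtt rprq zcd gkuye mkbu qciet icu rnhgc
Hunk 5: at line 6 remove [mkbu,qciet,icu] add [yza,bhjb,brjcf] -> 10 lines: iafd jpik ojtt rprq zcd gkuye yza bhjb brjcf rnhgc
Final line count: 10

Answer: 10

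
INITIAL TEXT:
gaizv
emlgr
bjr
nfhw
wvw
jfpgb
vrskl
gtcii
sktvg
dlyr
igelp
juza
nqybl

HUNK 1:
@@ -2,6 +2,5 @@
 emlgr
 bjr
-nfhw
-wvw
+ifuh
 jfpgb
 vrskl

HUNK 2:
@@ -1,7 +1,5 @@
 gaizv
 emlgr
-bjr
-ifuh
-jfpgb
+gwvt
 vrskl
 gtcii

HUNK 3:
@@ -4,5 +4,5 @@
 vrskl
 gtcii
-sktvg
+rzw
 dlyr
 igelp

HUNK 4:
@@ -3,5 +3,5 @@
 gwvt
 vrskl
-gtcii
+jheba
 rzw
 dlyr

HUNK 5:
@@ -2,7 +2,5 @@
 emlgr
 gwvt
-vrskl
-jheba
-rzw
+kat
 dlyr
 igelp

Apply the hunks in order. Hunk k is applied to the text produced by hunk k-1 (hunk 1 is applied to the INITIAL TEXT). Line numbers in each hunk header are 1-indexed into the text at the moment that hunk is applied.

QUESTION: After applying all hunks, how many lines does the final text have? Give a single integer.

Hunk 1: at line 2 remove [nfhw,wvw] add [ifuh] -> 12 lines: gaizv emlgr bjr ifuh jfpgb vrskl gtcii sktvg dlyr igelp juza nqybl
Hunk 2: at line 1 remove [bjr,ifuh,jfpgb] add [gwvt] -> 10 lines: gaizv emlgr gwvt vrskl gtcii sktvg dlyr igelp juza nqybl
Hunk 3: at line 4 remove [sktvg] add [rzw] -> 10 lines: gaizv emlgr gwvt vrskl gtcii rzw dlyr igelp juza nqybl
Hunk 4: at line 3 remove [gtcii] add [jheba] -> 10 lines: gaizv emlgr gwvt vrskl jheba rzw dlyr igelp juza nqybl
Hunk 5: at line 2 remove [vrskl,jheba,rzw] add [kat] -> 8 lines: gaizv emlgr gwvt kat dlyr igelp juza nqybl
Final line count: 8

Answer: 8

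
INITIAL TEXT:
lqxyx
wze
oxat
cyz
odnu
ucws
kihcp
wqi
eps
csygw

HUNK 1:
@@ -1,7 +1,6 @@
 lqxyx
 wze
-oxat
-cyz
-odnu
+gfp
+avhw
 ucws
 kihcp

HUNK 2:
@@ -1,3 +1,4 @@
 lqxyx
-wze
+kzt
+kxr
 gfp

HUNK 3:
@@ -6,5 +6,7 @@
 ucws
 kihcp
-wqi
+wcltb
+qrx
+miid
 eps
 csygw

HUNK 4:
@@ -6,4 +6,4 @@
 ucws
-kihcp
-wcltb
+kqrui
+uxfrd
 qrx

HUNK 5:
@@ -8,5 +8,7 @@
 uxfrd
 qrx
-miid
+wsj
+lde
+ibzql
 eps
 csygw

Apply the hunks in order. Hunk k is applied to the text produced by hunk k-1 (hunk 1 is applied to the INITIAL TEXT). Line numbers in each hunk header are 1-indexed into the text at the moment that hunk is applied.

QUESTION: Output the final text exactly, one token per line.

Answer: lqxyx
kzt
kxr
gfp
avhw
ucws
kqrui
uxfrd
qrx
wsj
lde
ibzql
eps
csygw

Derivation:
Hunk 1: at line 1 remove [oxat,cyz,odnu] add [gfp,avhw] -> 9 lines: lqxyx wze gfp avhw ucws kihcp wqi eps csygw
Hunk 2: at line 1 remove [wze] add [kzt,kxr] -> 10 lines: lqxyx kzt kxr gfp avhw ucws kihcp wqi eps csygw
Hunk 3: at line 6 remove [wqi] add [wcltb,qrx,miid] -> 12 lines: lqxyx kzt kxr gfp avhw ucws kihcp wcltb qrx miid eps csygw
Hunk 4: at line 6 remove [kihcp,wcltb] add [kqrui,uxfrd] -> 12 lines: lqxyx kzt kxr gfp avhw ucws kqrui uxfrd qrx miid eps csygw
Hunk 5: at line 8 remove [miid] add [wsj,lde,ibzql] -> 14 lines: lqxyx kzt kxr gfp avhw ucws kqrui uxfrd qrx wsj lde ibzql eps csygw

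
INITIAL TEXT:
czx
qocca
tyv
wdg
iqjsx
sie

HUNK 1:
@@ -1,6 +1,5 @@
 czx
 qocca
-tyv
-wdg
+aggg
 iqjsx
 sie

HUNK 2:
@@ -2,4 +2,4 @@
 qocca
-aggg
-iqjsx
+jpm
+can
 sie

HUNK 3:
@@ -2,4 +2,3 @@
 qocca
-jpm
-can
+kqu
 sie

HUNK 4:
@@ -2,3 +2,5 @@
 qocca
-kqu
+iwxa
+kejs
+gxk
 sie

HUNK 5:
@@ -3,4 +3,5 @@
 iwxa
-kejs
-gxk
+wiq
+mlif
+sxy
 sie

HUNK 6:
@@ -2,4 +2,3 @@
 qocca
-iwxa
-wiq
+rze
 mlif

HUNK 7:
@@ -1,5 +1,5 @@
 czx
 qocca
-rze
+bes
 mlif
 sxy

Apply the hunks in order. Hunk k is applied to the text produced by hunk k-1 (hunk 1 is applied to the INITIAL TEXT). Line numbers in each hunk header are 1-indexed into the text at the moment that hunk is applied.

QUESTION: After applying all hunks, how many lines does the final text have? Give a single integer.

Answer: 6

Derivation:
Hunk 1: at line 1 remove [tyv,wdg] add [aggg] -> 5 lines: czx qocca aggg iqjsx sie
Hunk 2: at line 2 remove [aggg,iqjsx] add [jpm,can] -> 5 lines: czx qocca jpm can sie
Hunk 3: at line 2 remove [jpm,can] add [kqu] -> 4 lines: czx qocca kqu sie
Hunk 4: at line 2 remove [kqu] add [iwxa,kejs,gxk] -> 6 lines: czx qocca iwxa kejs gxk sie
Hunk 5: at line 3 remove [kejs,gxk] add [wiq,mlif,sxy] -> 7 lines: czx qocca iwxa wiq mlif sxy sie
Hunk 6: at line 2 remove [iwxa,wiq] add [rze] -> 6 lines: czx qocca rze mlif sxy sie
Hunk 7: at line 1 remove [rze] add [bes] -> 6 lines: czx qocca bes mlif sxy sie
Final line count: 6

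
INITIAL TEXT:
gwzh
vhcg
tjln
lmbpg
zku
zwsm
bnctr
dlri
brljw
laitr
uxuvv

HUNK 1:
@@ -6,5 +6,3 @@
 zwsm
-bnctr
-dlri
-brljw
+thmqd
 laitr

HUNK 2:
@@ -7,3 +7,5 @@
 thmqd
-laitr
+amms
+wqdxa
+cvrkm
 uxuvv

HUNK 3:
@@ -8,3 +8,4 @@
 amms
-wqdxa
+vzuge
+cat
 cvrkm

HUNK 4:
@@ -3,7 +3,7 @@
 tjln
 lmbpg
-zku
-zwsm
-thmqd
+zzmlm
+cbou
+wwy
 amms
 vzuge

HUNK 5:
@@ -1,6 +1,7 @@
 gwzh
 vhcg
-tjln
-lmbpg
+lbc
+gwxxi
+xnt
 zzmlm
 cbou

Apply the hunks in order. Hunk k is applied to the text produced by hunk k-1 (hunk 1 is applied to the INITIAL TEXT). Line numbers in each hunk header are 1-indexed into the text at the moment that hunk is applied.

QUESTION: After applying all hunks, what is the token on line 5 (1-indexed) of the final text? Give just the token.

Answer: xnt

Derivation:
Hunk 1: at line 6 remove [bnctr,dlri,brljw] add [thmqd] -> 9 lines: gwzh vhcg tjln lmbpg zku zwsm thmqd laitr uxuvv
Hunk 2: at line 7 remove [laitr] add [amms,wqdxa,cvrkm] -> 11 lines: gwzh vhcg tjln lmbpg zku zwsm thmqd amms wqdxa cvrkm uxuvv
Hunk 3: at line 8 remove [wqdxa] add [vzuge,cat] -> 12 lines: gwzh vhcg tjln lmbpg zku zwsm thmqd amms vzuge cat cvrkm uxuvv
Hunk 4: at line 3 remove [zku,zwsm,thmqd] add [zzmlm,cbou,wwy] -> 12 lines: gwzh vhcg tjln lmbpg zzmlm cbou wwy amms vzuge cat cvrkm uxuvv
Hunk 5: at line 1 remove [tjln,lmbpg] add [lbc,gwxxi,xnt] -> 13 lines: gwzh vhcg lbc gwxxi xnt zzmlm cbou wwy amms vzuge cat cvrkm uxuvv
Final line 5: xnt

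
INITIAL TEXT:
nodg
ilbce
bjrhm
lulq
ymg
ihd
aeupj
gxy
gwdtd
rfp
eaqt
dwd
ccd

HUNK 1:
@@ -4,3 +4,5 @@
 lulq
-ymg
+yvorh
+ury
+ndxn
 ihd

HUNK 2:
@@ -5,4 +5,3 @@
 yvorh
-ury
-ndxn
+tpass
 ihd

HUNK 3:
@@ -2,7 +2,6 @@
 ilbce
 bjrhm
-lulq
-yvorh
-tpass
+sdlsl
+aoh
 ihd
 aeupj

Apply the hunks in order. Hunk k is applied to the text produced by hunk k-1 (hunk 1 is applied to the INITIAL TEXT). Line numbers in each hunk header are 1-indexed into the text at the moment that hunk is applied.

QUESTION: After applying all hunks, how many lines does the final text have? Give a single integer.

Answer: 13

Derivation:
Hunk 1: at line 4 remove [ymg] add [yvorh,ury,ndxn] -> 15 lines: nodg ilbce bjrhm lulq yvorh ury ndxn ihd aeupj gxy gwdtd rfp eaqt dwd ccd
Hunk 2: at line 5 remove [ury,ndxn] add [tpass] -> 14 lines: nodg ilbce bjrhm lulq yvorh tpass ihd aeupj gxy gwdtd rfp eaqt dwd ccd
Hunk 3: at line 2 remove [lulq,yvorh,tpass] add [sdlsl,aoh] -> 13 lines: nodg ilbce bjrhm sdlsl aoh ihd aeupj gxy gwdtd rfp eaqt dwd ccd
Final line count: 13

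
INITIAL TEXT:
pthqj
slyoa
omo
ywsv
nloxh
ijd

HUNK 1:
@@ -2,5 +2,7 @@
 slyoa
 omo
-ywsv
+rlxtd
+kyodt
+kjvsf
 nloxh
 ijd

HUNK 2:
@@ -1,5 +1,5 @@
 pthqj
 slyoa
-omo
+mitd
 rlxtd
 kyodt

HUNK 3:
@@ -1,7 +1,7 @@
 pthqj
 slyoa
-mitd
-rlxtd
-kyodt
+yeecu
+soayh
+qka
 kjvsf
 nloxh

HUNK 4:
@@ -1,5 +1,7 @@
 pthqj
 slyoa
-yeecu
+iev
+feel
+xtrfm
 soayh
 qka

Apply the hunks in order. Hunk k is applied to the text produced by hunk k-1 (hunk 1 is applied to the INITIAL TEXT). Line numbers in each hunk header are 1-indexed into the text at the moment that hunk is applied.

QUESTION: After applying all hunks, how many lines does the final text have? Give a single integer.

Hunk 1: at line 2 remove [ywsv] add [rlxtd,kyodt,kjvsf] -> 8 lines: pthqj slyoa omo rlxtd kyodt kjvsf nloxh ijd
Hunk 2: at line 1 remove [omo] add [mitd] -> 8 lines: pthqj slyoa mitd rlxtd kyodt kjvsf nloxh ijd
Hunk 3: at line 1 remove [mitd,rlxtd,kyodt] add [yeecu,soayh,qka] -> 8 lines: pthqj slyoa yeecu soayh qka kjvsf nloxh ijd
Hunk 4: at line 1 remove [yeecu] add [iev,feel,xtrfm] -> 10 lines: pthqj slyoa iev feel xtrfm soayh qka kjvsf nloxh ijd
Final line count: 10

Answer: 10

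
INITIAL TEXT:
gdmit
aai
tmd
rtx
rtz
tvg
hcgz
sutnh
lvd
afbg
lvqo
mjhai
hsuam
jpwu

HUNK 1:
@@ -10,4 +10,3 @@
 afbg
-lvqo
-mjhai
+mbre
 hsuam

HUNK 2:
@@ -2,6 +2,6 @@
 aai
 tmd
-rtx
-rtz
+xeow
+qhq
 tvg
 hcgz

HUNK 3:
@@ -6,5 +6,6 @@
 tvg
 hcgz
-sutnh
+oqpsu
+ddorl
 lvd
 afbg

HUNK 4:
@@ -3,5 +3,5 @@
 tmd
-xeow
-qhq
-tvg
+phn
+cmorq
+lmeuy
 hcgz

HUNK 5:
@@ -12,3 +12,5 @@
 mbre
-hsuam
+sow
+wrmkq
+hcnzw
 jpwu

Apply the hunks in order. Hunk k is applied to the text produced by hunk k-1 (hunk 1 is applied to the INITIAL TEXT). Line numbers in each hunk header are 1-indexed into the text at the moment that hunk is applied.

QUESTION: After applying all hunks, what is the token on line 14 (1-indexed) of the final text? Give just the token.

Answer: wrmkq

Derivation:
Hunk 1: at line 10 remove [lvqo,mjhai] add [mbre] -> 13 lines: gdmit aai tmd rtx rtz tvg hcgz sutnh lvd afbg mbre hsuam jpwu
Hunk 2: at line 2 remove [rtx,rtz] add [xeow,qhq] -> 13 lines: gdmit aai tmd xeow qhq tvg hcgz sutnh lvd afbg mbre hsuam jpwu
Hunk 3: at line 6 remove [sutnh] add [oqpsu,ddorl] -> 14 lines: gdmit aai tmd xeow qhq tvg hcgz oqpsu ddorl lvd afbg mbre hsuam jpwu
Hunk 4: at line 3 remove [xeow,qhq,tvg] add [phn,cmorq,lmeuy] -> 14 lines: gdmit aai tmd phn cmorq lmeuy hcgz oqpsu ddorl lvd afbg mbre hsuam jpwu
Hunk 5: at line 12 remove [hsuam] add [sow,wrmkq,hcnzw] -> 16 lines: gdmit aai tmd phn cmorq lmeuy hcgz oqpsu ddorl lvd afbg mbre sow wrmkq hcnzw jpwu
Final line 14: wrmkq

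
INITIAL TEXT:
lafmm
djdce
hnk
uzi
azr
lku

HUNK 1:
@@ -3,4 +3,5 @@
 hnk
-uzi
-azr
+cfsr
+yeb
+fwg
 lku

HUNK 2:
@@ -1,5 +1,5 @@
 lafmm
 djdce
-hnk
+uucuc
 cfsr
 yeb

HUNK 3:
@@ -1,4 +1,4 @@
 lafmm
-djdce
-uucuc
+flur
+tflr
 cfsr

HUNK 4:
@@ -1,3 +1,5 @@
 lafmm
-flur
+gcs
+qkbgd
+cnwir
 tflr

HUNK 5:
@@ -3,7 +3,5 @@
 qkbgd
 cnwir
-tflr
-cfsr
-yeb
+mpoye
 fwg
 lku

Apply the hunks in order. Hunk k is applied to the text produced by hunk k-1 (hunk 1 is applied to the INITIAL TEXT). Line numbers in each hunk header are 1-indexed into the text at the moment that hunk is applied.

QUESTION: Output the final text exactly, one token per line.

Answer: lafmm
gcs
qkbgd
cnwir
mpoye
fwg
lku

Derivation:
Hunk 1: at line 3 remove [uzi,azr] add [cfsr,yeb,fwg] -> 7 lines: lafmm djdce hnk cfsr yeb fwg lku
Hunk 2: at line 1 remove [hnk] add [uucuc] -> 7 lines: lafmm djdce uucuc cfsr yeb fwg lku
Hunk 3: at line 1 remove [djdce,uucuc] add [flur,tflr] -> 7 lines: lafmm flur tflr cfsr yeb fwg lku
Hunk 4: at line 1 remove [flur] add [gcs,qkbgd,cnwir] -> 9 lines: lafmm gcs qkbgd cnwir tflr cfsr yeb fwg lku
Hunk 5: at line 3 remove [tflr,cfsr,yeb] add [mpoye] -> 7 lines: lafmm gcs qkbgd cnwir mpoye fwg lku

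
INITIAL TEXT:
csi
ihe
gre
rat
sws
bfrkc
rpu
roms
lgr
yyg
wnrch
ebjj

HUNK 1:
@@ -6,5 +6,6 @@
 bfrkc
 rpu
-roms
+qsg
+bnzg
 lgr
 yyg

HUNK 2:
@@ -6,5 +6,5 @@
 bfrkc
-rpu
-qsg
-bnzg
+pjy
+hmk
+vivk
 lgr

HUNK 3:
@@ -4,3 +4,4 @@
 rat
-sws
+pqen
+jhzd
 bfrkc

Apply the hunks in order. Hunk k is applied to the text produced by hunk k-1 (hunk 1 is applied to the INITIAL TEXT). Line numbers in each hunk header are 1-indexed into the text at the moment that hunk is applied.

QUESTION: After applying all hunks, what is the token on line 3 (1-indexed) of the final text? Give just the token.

Answer: gre

Derivation:
Hunk 1: at line 6 remove [roms] add [qsg,bnzg] -> 13 lines: csi ihe gre rat sws bfrkc rpu qsg bnzg lgr yyg wnrch ebjj
Hunk 2: at line 6 remove [rpu,qsg,bnzg] add [pjy,hmk,vivk] -> 13 lines: csi ihe gre rat sws bfrkc pjy hmk vivk lgr yyg wnrch ebjj
Hunk 3: at line 4 remove [sws] add [pqen,jhzd] -> 14 lines: csi ihe gre rat pqen jhzd bfrkc pjy hmk vivk lgr yyg wnrch ebjj
Final line 3: gre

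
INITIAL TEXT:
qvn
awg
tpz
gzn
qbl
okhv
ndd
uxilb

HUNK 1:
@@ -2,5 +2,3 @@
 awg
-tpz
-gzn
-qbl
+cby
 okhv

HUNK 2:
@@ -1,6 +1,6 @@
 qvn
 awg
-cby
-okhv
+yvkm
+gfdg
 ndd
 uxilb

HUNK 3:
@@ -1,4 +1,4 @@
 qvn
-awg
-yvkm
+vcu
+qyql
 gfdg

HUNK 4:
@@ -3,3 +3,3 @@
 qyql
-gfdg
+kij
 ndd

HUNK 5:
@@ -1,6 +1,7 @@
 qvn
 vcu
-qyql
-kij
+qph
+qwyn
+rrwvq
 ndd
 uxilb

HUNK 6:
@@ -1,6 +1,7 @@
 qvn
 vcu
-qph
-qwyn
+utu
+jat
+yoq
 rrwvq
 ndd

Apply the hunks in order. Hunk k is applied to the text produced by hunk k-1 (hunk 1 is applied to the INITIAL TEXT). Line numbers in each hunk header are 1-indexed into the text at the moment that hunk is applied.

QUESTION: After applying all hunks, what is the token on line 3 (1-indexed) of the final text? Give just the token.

Hunk 1: at line 2 remove [tpz,gzn,qbl] add [cby] -> 6 lines: qvn awg cby okhv ndd uxilb
Hunk 2: at line 1 remove [cby,okhv] add [yvkm,gfdg] -> 6 lines: qvn awg yvkm gfdg ndd uxilb
Hunk 3: at line 1 remove [awg,yvkm] add [vcu,qyql] -> 6 lines: qvn vcu qyql gfdg ndd uxilb
Hunk 4: at line 3 remove [gfdg] add [kij] -> 6 lines: qvn vcu qyql kij ndd uxilb
Hunk 5: at line 1 remove [qyql,kij] add [qph,qwyn,rrwvq] -> 7 lines: qvn vcu qph qwyn rrwvq ndd uxilb
Hunk 6: at line 1 remove [qph,qwyn] add [utu,jat,yoq] -> 8 lines: qvn vcu utu jat yoq rrwvq ndd uxilb
Final line 3: utu

Answer: utu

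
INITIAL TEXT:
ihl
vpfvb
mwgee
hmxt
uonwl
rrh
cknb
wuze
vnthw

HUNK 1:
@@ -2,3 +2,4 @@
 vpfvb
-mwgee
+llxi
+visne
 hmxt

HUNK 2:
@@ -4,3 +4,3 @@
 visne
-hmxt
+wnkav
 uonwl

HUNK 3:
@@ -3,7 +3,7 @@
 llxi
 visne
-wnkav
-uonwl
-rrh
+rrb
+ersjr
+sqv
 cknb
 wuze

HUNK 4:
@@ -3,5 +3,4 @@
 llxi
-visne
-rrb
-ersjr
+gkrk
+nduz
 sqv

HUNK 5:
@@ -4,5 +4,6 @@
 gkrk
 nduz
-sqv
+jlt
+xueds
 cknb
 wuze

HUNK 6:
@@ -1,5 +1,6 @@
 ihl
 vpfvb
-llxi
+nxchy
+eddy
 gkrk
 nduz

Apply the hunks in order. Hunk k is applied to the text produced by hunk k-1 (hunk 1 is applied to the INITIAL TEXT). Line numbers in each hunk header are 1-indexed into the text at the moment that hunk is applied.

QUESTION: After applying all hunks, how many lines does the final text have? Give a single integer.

Hunk 1: at line 2 remove [mwgee] add [llxi,visne] -> 10 lines: ihl vpfvb llxi visne hmxt uonwl rrh cknb wuze vnthw
Hunk 2: at line 4 remove [hmxt] add [wnkav] -> 10 lines: ihl vpfvb llxi visne wnkav uonwl rrh cknb wuze vnthw
Hunk 3: at line 3 remove [wnkav,uonwl,rrh] add [rrb,ersjr,sqv] -> 10 lines: ihl vpfvb llxi visne rrb ersjr sqv cknb wuze vnthw
Hunk 4: at line 3 remove [visne,rrb,ersjr] add [gkrk,nduz] -> 9 lines: ihl vpfvb llxi gkrk nduz sqv cknb wuze vnthw
Hunk 5: at line 4 remove [sqv] add [jlt,xueds] -> 10 lines: ihl vpfvb llxi gkrk nduz jlt xueds cknb wuze vnthw
Hunk 6: at line 1 remove [llxi] add [nxchy,eddy] -> 11 lines: ihl vpfvb nxchy eddy gkrk nduz jlt xueds cknb wuze vnthw
Final line count: 11

Answer: 11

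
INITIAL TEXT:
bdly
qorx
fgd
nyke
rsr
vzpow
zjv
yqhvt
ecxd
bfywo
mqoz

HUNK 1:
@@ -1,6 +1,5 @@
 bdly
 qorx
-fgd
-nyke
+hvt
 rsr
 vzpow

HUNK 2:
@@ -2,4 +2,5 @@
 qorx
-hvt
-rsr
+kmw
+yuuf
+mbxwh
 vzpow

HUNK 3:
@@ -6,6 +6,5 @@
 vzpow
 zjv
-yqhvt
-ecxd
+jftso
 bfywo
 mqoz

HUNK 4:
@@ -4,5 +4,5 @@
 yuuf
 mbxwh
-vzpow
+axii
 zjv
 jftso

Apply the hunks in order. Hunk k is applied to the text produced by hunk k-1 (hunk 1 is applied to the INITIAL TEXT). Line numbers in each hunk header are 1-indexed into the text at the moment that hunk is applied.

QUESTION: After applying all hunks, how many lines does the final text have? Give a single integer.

Answer: 10

Derivation:
Hunk 1: at line 1 remove [fgd,nyke] add [hvt] -> 10 lines: bdly qorx hvt rsr vzpow zjv yqhvt ecxd bfywo mqoz
Hunk 2: at line 2 remove [hvt,rsr] add [kmw,yuuf,mbxwh] -> 11 lines: bdly qorx kmw yuuf mbxwh vzpow zjv yqhvt ecxd bfywo mqoz
Hunk 3: at line 6 remove [yqhvt,ecxd] add [jftso] -> 10 lines: bdly qorx kmw yuuf mbxwh vzpow zjv jftso bfywo mqoz
Hunk 4: at line 4 remove [vzpow] add [axii] -> 10 lines: bdly qorx kmw yuuf mbxwh axii zjv jftso bfywo mqoz
Final line count: 10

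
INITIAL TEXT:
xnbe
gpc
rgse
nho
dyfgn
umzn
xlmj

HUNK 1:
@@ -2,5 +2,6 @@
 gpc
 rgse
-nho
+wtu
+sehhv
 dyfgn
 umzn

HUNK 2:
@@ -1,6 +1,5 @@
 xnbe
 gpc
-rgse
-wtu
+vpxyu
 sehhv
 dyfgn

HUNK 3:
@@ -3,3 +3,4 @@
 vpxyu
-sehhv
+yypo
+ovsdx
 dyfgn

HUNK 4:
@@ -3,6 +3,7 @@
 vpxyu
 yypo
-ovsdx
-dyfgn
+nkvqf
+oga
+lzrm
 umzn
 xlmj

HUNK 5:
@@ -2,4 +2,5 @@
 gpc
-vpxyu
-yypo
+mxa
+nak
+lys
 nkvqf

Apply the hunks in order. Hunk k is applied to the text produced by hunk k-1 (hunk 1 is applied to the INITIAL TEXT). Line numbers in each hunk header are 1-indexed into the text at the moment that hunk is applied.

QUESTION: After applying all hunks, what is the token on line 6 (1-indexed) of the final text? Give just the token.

Answer: nkvqf

Derivation:
Hunk 1: at line 2 remove [nho] add [wtu,sehhv] -> 8 lines: xnbe gpc rgse wtu sehhv dyfgn umzn xlmj
Hunk 2: at line 1 remove [rgse,wtu] add [vpxyu] -> 7 lines: xnbe gpc vpxyu sehhv dyfgn umzn xlmj
Hunk 3: at line 3 remove [sehhv] add [yypo,ovsdx] -> 8 lines: xnbe gpc vpxyu yypo ovsdx dyfgn umzn xlmj
Hunk 4: at line 3 remove [ovsdx,dyfgn] add [nkvqf,oga,lzrm] -> 9 lines: xnbe gpc vpxyu yypo nkvqf oga lzrm umzn xlmj
Hunk 5: at line 2 remove [vpxyu,yypo] add [mxa,nak,lys] -> 10 lines: xnbe gpc mxa nak lys nkvqf oga lzrm umzn xlmj
Final line 6: nkvqf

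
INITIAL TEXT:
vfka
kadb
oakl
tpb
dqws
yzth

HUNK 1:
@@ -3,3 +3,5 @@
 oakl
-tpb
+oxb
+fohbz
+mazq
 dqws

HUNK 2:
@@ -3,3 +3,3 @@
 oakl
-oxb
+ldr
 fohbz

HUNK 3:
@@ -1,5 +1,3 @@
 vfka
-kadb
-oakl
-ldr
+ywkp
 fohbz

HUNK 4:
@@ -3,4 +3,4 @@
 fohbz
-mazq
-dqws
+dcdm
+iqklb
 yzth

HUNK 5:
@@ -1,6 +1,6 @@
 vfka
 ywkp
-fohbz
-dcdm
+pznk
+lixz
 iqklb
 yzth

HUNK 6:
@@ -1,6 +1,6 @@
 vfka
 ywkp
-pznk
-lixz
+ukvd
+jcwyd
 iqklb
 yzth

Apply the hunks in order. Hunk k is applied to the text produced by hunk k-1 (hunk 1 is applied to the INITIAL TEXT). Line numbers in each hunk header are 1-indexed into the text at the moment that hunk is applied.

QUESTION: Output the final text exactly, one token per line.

Hunk 1: at line 3 remove [tpb] add [oxb,fohbz,mazq] -> 8 lines: vfka kadb oakl oxb fohbz mazq dqws yzth
Hunk 2: at line 3 remove [oxb] add [ldr] -> 8 lines: vfka kadb oakl ldr fohbz mazq dqws yzth
Hunk 3: at line 1 remove [kadb,oakl,ldr] add [ywkp] -> 6 lines: vfka ywkp fohbz mazq dqws yzth
Hunk 4: at line 3 remove [mazq,dqws] add [dcdm,iqklb] -> 6 lines: vfka ywkp fohbz dcdm iqklb yzth
Hunk 5: at line 1 remove [fohbz,dcdm] add [pznk,lixz] -> 6 lines: vfka ywkp pznk lixz iqklb yzth
Hunk 6: at line 1 remove [pznk,lixz] add [ukvd,jcwyd] -> 6 lines: vfka ywkp ukvd jcwyd iqklb yzth

Answer: vfka
ywkp
ukvd
jcwyd
iqklb
yzth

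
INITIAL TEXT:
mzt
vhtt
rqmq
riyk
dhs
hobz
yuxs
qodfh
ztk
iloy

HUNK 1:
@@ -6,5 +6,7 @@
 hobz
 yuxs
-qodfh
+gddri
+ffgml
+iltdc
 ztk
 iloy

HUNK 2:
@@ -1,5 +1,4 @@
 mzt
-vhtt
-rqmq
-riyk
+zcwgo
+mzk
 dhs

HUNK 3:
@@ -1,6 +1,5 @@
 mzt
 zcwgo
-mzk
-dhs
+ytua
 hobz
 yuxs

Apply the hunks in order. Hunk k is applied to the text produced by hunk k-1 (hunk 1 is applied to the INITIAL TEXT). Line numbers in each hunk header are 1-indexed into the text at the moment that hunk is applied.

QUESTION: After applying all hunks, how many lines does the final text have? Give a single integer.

Hunk 1: at line 6 remove [qodfh] add [gddri,ffgml,iltdc] -> 12 lines: mzt vhtt rqmq riyk dhs hobz yuxs gddri ffgml iltdc ztk iloy
Hunk 2: at line 1 remove [vhtt,rqmq,riyk] add [zcwgo,mzk] -> 11 lines: mzt zcwgo mzk dhs hobz yuxs gddri ffgml iltdc ztk iloy
Hunk 3: at line 1 remove [mzk,dhs] add [ytua] -> 10 lines: mzt zcwgo ytua hobz yuxs gddri ffgml iltdc ztk iloy
Final line count: 10

Answer: 10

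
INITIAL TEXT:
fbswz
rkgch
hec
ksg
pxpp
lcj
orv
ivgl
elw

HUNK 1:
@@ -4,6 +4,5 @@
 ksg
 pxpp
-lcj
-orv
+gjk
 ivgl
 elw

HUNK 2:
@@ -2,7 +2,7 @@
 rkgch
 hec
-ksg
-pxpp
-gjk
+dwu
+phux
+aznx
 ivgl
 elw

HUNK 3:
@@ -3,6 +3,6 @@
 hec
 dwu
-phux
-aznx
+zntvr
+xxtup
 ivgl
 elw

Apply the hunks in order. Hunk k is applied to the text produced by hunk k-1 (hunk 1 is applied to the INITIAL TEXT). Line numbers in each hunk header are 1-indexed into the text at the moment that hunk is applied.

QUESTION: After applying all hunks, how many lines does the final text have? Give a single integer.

Answer: 8

Derivation:
Hunk 1: at line 4 remove [lcj,orv] add [gjk] -> 8 lines: fbswz rkgch hec ksg pxpp gjk ivgl elw
Hunk 2: at line 2 remove [ksg,pxpp,gjk] add [dwu,phux,aznx] -> 8 lines: fbswz rkgch hec dwu phux aznx ivgl elw
Hunk 3: at line 3 remove [phux,aznx] add [zntvr,xxtup] -> 8 lines: fbswz rkgch hec dwu zntvr xxtup ivgl elw
Final line count: 8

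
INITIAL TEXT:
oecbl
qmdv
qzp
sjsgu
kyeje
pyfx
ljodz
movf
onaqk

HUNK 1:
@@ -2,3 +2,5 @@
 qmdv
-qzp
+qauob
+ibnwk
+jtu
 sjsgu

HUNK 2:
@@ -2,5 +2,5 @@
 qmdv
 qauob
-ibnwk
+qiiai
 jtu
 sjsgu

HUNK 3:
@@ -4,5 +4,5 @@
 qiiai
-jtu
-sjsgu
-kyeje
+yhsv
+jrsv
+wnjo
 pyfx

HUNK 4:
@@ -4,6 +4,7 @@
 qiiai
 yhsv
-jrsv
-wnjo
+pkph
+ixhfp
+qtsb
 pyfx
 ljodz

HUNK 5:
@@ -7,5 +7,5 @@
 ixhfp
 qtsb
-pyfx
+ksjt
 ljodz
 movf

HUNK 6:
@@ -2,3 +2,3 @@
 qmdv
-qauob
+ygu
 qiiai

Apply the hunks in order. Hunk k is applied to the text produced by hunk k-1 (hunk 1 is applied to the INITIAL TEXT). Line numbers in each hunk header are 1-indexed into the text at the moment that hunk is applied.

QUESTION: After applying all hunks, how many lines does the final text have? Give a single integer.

Hunk 1: at line 2 remove [qzp] add [qauob,ibnwk,jtu] -> 11 lines: oecbl qmdv qauob ibnwk jtu sjsgu kyeje pyfx ljodz movf onaqk
Hunk 2: at line 2 remove [ibnwk] add [qiiai] -> 11 lines: oecbl qmdv qauob qiiai jtu sjsgu kyeje pyfx ljodz movf onaqk
Hunk 3: at line 4 remove [jtu,sjsgu,kyeje] add [yhsv,jrsv,wnjo] -> 11 lines: oecbl qmdv qauob qiiai yhsv jrsv wnjo pyfx ljodz movf onaqk
Hunk 4: at line 4 remove [jrsv,wnjo] add [pkph,ixhfp,qtsb] -> 12 lines: oecbl qmdv qauob qiiai yhsv pkph ixhfp qtsb pyfx ljodz movf onaqk
Hunk 5: at line 7 remove [pyfx] add [ksjt] -> 12 lines: oecbl qmdv qauob qiiai yhsv pkph ixhfp qtsb ksjt ljodz movf onaqk
Hunk 6: at line 2 remove [qauob] add [ygu] -> 12 lines: oecbl qmdv ygu qiiai yhsv pkph ixhfp qtsb ksjt ljodz movf onaqk
Final line count: 12

Answer: 12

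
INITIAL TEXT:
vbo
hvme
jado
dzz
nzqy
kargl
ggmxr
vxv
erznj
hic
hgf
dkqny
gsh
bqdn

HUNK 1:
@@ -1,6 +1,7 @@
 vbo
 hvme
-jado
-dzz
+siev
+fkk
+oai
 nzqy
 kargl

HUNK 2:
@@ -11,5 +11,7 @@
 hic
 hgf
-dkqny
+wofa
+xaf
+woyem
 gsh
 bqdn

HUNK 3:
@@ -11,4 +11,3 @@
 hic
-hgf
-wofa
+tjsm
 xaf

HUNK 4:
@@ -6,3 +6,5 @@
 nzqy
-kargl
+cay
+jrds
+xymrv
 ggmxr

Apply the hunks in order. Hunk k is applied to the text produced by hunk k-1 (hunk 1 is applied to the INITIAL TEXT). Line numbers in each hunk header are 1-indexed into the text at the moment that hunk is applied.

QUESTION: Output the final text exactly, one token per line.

Answer: vbo
hvme
siev
fkk
oai
nzqy
cay
jrds
xymrv
ggmxr
vxv
erznj
hic
tjsm
xaf
woyem
gsh
bqdn

Derivation:
Hunk 1: at line 1 remove [jado,dzz] add [siev,fkk,oai] -> 15 lines: vbo hvme siev fkk oai nzqy kargl ggmxr vxv erznj hic hgf dkqny gsh bqdn
Hunk 2: at line 11 remove [dkqny] add [wofa,xaf,woyem] -> 17 lines: vbo hvme siev fkk oai nzqy kargl ggmxr vxv erznj hic hgf wofa xaf woyem gsh bqdn
Hunk 3: at line 11 remove [hgf,wofa] add [tjsm] -> 16 lines: vbo hvme siev fkk oai nzqy kargl ggmxr vxv erznj hic tjsm xaf woyem gsh bqdn
Hunk 4: at line 6 remove [kargl] add [cay,jrds,xymrv] -> 18 lines: vbo hvme siev fkk oai nzqy cay jrds xymrv ggmxr vxv erznj hic tjsm xaf woyem gsh bqdn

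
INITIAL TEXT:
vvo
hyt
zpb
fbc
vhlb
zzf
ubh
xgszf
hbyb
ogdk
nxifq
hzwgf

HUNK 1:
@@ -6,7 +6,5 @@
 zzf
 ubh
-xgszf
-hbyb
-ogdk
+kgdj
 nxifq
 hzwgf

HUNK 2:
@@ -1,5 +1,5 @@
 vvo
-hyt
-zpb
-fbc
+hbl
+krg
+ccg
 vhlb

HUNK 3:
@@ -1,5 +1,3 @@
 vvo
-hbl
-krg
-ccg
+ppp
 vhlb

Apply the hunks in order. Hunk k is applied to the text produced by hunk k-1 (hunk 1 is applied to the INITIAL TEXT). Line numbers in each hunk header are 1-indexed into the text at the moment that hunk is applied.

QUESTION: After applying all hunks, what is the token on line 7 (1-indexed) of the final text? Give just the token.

Hunk 1: at line 6 remove [xgszf,hbyb,ogdk] add [kgdj] -> 10 lines: vvo hyt zpb fbc vhlb zzf ubh kgdj nxifq hzwgf
Hunk 2: at line 1 remove [hyt,zpb,fbc] add [hbl,krg,ccg] -> 10 lines: vvo hbl krg ccg vhlb zzf ubh kgdj nxifq hzwgf
Hunk 3: at line 1 remove [hbl,krg,ccg] add [ppp] -> 8 lines: vvo ppp vhlb zzf ubh kgdj nxifq hzwgf
Final line 7: nxifq

Answer: nxifq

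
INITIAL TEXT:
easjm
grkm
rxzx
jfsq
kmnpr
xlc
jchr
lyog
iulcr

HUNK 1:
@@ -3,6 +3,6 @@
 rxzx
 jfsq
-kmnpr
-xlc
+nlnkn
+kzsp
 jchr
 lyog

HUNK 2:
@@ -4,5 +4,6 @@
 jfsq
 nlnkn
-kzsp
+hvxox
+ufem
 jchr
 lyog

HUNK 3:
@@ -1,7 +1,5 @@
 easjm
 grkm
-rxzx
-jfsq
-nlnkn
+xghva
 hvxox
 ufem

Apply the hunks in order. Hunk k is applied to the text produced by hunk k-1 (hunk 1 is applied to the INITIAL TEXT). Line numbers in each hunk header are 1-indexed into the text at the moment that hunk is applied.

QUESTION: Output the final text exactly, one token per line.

Hunk 1: at line 3 remove [kmnpr,xlc] add [nlnkn,kzsp] -> 9 lines: easjm grkm rxzx jfsq nlnkn kzsp jchr lyog iulcr
Hunk 2: at line 4 remove [kzsp] add [hvxox,ufem] -> 10 lines: easjm grkm rxzx jfsq nlnkn hvxox ufem jchr lyog iulcr
Hunk 3: at line 1 remove [rxzx,jfsq,nlnkn] add [xghva] -> 8 lines: easjm grkm xghva hvxox ufem jchr lyog iulcr

Answer: easjm
grkm
xghva
hvxox
ufem
jchr
lyog
iulcr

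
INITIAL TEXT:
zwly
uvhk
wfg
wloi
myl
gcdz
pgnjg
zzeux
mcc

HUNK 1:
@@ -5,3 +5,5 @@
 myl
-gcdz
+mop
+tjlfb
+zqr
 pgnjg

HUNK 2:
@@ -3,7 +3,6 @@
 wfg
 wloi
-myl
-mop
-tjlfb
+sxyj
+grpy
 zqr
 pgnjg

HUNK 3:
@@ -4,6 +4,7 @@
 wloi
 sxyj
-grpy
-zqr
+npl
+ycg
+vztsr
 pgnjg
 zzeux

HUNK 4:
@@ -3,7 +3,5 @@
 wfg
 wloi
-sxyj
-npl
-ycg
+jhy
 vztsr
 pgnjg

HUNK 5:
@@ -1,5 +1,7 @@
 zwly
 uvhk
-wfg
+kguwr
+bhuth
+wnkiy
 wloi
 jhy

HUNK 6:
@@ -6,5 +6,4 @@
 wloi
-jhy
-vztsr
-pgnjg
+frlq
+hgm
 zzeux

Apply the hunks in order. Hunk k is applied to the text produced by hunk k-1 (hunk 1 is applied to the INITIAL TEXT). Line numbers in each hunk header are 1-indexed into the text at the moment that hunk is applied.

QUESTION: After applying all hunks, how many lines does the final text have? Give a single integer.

Answer: 10

Derivation:
Hunk 1: at line 5 remove [gcdz] add [mop,tjlfb,zqr] -> 11 lines: zwly uvhk wfg wloi myl mop tjlfb zqr pgnjg zzeux mcc
Hunk 2: at line 3 remove [myl,mop,tjlfb] add [sxyj,grpy] -> 10 lines: zwly uvhk wfg wloi sxyj grpy zqr pgnjg zzeux mcc
Hunk 3: at line 4 remove [grpy,zqr] add [npl,ycg,vztsr] -> 11 lines: zwly uvhk wfg wloi sxyj npl ycg vztsr pgnjg zzeux mcc
Hunk 4: at line 3 remove [sxyj,npl,ycg] add [jhy] -> 9 lines: zwly uvhk wfg wloi jhy vztsr pgnjg zzeux mcc
Hunk 5: at line 1 remove [wfg] add [kguwr,bhuth,wnkiy] -> 11 lines: zwly uvhk kguwr bhuth wnkiy wloi jhy vztsr pgnjg zzeux mcc
Hunk 6: at line 6 remove [jhy,vztsr,pgnjg] add [frlq,hgm] -> 10 lines: zwly uvhk kguwr bhuth wnkiy wloi frlq hgm zzeux mcc
Final line count: 10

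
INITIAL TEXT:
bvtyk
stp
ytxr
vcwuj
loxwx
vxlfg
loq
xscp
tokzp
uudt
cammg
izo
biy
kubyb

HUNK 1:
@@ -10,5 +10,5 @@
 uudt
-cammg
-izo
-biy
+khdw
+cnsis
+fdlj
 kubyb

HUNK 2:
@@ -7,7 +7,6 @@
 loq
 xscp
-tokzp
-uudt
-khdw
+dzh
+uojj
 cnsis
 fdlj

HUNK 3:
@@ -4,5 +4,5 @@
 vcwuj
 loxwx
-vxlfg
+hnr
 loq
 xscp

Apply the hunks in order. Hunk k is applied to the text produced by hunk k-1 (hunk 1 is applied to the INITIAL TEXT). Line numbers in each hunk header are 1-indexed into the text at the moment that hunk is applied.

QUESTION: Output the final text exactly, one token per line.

Hunk 1: at line 10 remove [cammg,izo,biy] add [khdw,cnsis,fdlj] -> 14 lines: bvtyk stp ytxr vcwuj loxwx vxlfg loq xscp tokzp uudt khdw cnsis fdlj kubyb
Hunk 2: at line 7 remove [tokzp,uudt,khdw] add [dzh,uojj] -> 13 lines: bvtyk stp ytxr vcwuj loxwx vxlfg loq xscp dzh uojj cnsis fdlj kubyb
Hunk 3: at line 4 remove [vxlfg] add [hnr] -> 13 lines: bvtyk stp ytxr vcwuj loxwx hnr loq xscp dzh uojj cnsis fdlj kubyb

Answer: bvtyk
stp
ytxr
vcwuj
loxwx
hnr
loq
xscp
dzh
uojj
cnsis
fdlj
kubyb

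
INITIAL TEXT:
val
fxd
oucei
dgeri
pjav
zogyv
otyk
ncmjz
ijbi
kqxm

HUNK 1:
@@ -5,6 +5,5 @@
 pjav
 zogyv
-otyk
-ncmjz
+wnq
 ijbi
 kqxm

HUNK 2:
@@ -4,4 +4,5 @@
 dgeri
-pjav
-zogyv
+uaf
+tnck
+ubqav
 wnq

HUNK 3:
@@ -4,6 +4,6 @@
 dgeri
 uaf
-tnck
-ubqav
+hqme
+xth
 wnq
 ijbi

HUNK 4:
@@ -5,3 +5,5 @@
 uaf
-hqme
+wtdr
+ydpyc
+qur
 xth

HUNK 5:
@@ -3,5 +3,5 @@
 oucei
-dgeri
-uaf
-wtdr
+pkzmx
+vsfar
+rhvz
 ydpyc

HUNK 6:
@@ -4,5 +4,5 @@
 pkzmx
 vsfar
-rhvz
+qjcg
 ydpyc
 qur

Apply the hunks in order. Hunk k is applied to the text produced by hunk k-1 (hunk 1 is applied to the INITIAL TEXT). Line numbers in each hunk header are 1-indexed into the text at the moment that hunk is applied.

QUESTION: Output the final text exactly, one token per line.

Answer: val
fxd
oucei
pkzmx
vsfar
qjcg
ydpyc
qur
xth
wnq
ijbi
kqxm

Derivation:
Hunk 1: at line 5 remove [otyk,ncmjz] add [wnq] -> 9 lines: val fxd oucei dgeri pjav zogyv wnq ijbi kqxm
Hunk 2: at line 4 remove [pjav,zogyv] add [uaf,tnck,ubqav] -> 10 lines: val fxd oucei dgeri uaf tnck ubqav wnq ijbi kqxm
Hunk 3: at line 4 remove [tnck,ubqav] add [hqme,xth] -> 10 lines: val fxd oucei dgeri uaf hqme xth wnq ijbi kqxm
Hunk 4: at line 5 remove [hqme] add [wtdr,ydpyc,qur] -> 12 lines: val fxd oucei dgeri uaf wtdr ydpyc qur xth wnq ijbi kqxm
Hunk 5: at line 3 remove [dgeri,uaf,wtdr] add [pkzmx,vsfar,rhvz] -> 12 lines: val fxd oucei pkzmx vsfar rhvz ydpyc qur xth wnq ijbi kqxm
Hunk 6: at line 4 remove [rhvz] add [qjcg] -> 12 lines: val fxd oucei pkzmx vsfar qjcg ydpyc qur xth wnq ijbi kqxm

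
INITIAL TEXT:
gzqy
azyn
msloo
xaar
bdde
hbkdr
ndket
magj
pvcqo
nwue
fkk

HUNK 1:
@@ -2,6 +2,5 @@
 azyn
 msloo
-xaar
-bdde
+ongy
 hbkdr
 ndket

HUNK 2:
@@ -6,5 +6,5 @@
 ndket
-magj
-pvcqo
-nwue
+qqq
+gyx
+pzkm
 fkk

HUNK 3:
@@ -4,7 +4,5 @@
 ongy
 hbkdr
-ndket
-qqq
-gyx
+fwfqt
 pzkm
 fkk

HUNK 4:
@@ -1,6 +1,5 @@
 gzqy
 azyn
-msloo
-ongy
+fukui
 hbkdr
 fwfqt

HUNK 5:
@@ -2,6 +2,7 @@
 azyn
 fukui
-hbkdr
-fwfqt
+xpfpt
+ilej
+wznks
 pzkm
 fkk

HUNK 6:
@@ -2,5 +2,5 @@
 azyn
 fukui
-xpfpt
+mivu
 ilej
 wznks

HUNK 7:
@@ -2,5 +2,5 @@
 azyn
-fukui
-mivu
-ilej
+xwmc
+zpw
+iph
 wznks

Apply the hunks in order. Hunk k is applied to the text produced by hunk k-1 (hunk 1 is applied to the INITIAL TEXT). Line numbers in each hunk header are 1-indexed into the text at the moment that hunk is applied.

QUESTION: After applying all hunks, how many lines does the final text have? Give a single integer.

Answer: 8

Derivation:
Hunk 1: at line 2 remove [xaar,bdde] add [ongy] -> 10 lines: gzqy azyn msloo ongy hbkdr ndket magj pvcqo nwue fkk
Hunk 2: at line 6 remove [magj,pvcqo,nwue] add [qqq,gyx,pzkm] -> 10 lines: gzqy azyn msloo ongy hbkdr ndket qqq gyx pzkm fkk
Hunk 3: at line 4 remove [ndket,qqq,gyx] add [fwfqt] -> 8 lines: gzqy azyn msloo ongy hbkdr fwfqt pzkm fkk
Hunk 4: at line 1 remove [msloo,ongy] add [fukui] -> 7 lines: gzqy azyn fukui hbkdr fwfqt pzkm fkk
Hunk 5: at line 2 remove [hbkdr,fwfqt] add [xpfpt,ilej,wznks] -> 8 lines: gzqy azyn fukui xpfpt ilej wznks pzkm fkk
Hunk 6: at line 2 remove [xpfpt] add [mivu] -> 8 lines: gzqy azyn fukui mivu ilej wznks pzkm fkk
Hunk 7: at line 2 remove [fukui,mivu,ilej] add [xwmc,zpw,iph] -> 8 lines: gzqy azyn xwmc zpw iph wznks pzkm fkk
Final line count: 8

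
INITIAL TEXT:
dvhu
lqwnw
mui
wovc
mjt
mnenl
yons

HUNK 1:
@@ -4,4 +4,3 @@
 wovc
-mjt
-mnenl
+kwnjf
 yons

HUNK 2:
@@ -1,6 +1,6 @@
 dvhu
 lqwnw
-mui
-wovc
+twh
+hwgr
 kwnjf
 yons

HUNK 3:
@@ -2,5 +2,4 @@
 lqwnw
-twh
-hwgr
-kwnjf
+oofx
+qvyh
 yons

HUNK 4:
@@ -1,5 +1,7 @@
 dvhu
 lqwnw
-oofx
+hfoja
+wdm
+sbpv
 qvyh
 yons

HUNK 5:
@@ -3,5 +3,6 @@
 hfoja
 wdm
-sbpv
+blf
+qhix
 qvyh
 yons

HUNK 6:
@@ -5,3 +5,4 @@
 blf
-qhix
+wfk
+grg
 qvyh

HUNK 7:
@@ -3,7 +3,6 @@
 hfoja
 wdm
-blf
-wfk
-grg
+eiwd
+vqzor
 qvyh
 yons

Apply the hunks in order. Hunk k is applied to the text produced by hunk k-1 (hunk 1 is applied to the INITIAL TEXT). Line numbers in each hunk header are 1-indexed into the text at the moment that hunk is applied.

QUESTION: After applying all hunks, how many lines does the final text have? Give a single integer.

Hunk 1: at line 4 remove [mjt,mnenl] add [kwnjf] -> 6 lines: dvhu lqwnw mui wovc kwnjf yons
Hunk 2: at line 1 remove [mui,wovc] add [twh,hwgr] -> 6 lines: dvhu lqwnw twh hwgr kwnjf yons
Hunk 3: at line 2 remove [twh,hwgr,kwnjf] add [oofx,qvyh] -> 5 lines: dvhu lqwnw oofx qvyh yons
Hunk 4: at line 1 remove [oofx] add [hfoja,wdm,sbpv] -> 7 lines: dvhu lqwnw hfoja wdm sbpv qvyh yons
Hunk 5: at line 3 remove [sbpv] add [blf,qhix] -> 8 lines: dvhu lqwnw hfoja wdm blf qhix qvyh yons
Hunk 6: at line 5 remove [qhix] add [wfk,grg] -> 9 lines: dvhu lqwnw hfoja wdm blf wfk grg qvyh yons
Hunk 7: at line 3 remove [blf,wfk,grg] add [eiwd,vqzor] -> 8 lines: dvhu lqwnw hfoja wdm eiwd vqzor qvyh yons
Final line count: 8

Answer: 8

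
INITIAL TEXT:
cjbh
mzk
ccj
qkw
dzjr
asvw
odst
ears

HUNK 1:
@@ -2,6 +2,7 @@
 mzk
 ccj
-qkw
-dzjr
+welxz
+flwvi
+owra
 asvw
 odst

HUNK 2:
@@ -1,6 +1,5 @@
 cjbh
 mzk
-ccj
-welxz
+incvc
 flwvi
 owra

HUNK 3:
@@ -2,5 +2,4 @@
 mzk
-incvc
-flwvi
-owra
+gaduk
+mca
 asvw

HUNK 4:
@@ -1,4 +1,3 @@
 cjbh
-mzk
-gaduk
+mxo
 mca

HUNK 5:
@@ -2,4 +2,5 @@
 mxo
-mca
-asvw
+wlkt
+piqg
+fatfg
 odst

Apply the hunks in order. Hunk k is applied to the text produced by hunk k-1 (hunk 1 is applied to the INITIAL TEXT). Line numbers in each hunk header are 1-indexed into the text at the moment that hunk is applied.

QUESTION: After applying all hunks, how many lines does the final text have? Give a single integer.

Hunk 1: at line 2 remove [qkw,dzjr] add [welxz,flwvi,owra] -> 9 lines: cjbh mzk ccj welxz flwvi owra asvw odst ears
Hunk 2: at line 1 remove [ccj,welxz] add [incvc] -> 8 lines: cjbh mzk incvc flwvi owra asvw odst ears
Hunk 3: at line 2 remove [incvc,flwvi,owra] add [gaduk,mca] -> 7 lines: cjbh mzk gaduk mca asvw odst ears
Hunk 4: at line 1 remove [mzk,gaduk] add [mxo] -> 6 lines: cjbh mxo mca asvw odst ears
Hunk 5: at line 2 remove [mca,asvw] add [wlkt,piqg,fatfg] -> 7 lines: cjbh mxo wlkt piqg fatfg odst ears
Final line count: 7

Answer: 7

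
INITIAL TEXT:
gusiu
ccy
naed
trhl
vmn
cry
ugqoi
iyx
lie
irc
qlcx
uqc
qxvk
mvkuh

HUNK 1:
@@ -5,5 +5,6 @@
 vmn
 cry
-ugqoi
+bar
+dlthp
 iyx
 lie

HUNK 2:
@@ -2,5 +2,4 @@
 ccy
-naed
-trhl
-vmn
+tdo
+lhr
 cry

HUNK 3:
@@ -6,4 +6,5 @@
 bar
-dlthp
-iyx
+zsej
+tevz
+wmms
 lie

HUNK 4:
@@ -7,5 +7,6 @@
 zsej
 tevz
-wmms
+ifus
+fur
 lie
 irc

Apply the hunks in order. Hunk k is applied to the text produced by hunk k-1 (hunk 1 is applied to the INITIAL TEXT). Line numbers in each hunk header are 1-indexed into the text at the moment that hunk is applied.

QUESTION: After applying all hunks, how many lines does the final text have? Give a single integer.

Hunk 1: at line 5 remove [ugqoi] add [bar,dlthp] -> 15 lines: gusiu ccy naed trhl vmn cry bar dlthp iyx lie irc qlcx uqc qxvk mvkuh
Hunk 2: at line 2 remove [naed,trhl,vmn] add [tdo,lhr] -> 14 lines: gusiu ccy tdo lhr cry bar dlthp iyx lie irc qlcx uqc qxvk mvkuh
Hunk 3: at line 6 remove [dlthp,iyx] add [zsej,tevz,wmms] -> 15 lines: gusiu ccy tdo lhr cry bar zsej tevz wmms lie irc qlcx uqc qxvk mvkuh
Hunk 4: at line 7 remove [wmms] add [ifus,fur] -> 16 lines: gusiu ccy tdo lhr cry bar zsej tevz ifus fur lie irc qlcx uqc qxvk mvkuh
Final line count: 16

Answer: 16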